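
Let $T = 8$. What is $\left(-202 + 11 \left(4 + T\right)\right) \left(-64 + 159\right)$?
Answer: $-6650$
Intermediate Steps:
$\left(-202 + 11 \left(4 + T\right)\right) \left(-64 + 159\right) = \left(-202 + 11 \left(4 + 8\right)\right) \left(-64 + 159\right) = \left(-202 + 11 \cdot 12\right) 95 = \left(-202 + 132\right) 95 = \left(-70\right) 95 = -6650$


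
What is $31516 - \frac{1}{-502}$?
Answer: $\frac{15821033}{502} \approx 31516.0$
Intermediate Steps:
$31516 - \frac{1}{-502} = 31516 - - \frac{1}{502} = 31516 + \frac{1}{502} = \frac{15821033}{502}$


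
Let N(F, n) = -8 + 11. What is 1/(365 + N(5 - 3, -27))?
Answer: 1/368 ≈ 0.0027174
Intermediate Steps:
N(F, n) = 3
1/(365 + N(5 - 3, -27)) = 1/(365 + 3) = 1/368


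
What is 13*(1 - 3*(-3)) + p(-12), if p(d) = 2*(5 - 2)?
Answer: 136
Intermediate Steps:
p(d) = 6 (p(d) = 2*3 = 6)
13*(1 - 3*(-3)) + p(-12) = 13*(1 - 3*(-3)) + 6 = 13*(1 + 9) + 6 = 13*10 + 6 = 130 + 6 = 136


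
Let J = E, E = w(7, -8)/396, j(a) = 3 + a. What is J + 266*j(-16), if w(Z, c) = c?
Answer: -342344/99 ≈ -3458.0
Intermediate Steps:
E = -2/99 (E = -8/396 = -8*1/396 = -2/99 ≈ -0.020202)
J = -2/99 ≈ -0.020202
J + 266*j(-16) = -2/99 + 266*(3 - 16) = -2/99 + 266*(-13) = -2/99 - 3458 = -342344/99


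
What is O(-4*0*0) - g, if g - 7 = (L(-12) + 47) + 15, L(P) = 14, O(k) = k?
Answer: -83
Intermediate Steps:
g = 83 (g = 7 + ((14 + 47) + 15) = 7 + (61 + 15) = 7 + 76 = 83)
O(-4*0*0) - g = -4*0*0 - 1*83 = 0*0 - 83 = 0 - 83 = -83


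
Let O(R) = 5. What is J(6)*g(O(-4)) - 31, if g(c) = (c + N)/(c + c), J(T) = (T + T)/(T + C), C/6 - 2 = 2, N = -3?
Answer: -773/25 ≈ -30.920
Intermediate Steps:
C = 24 (C = 12 + 6*2 = 12 + 12 = 24)
J(T) = 2*T/(24 + T) (J(T) = (T + T)/(T + 24) = (2*T)/(24 + T) = 2*T/(24 + T))
g(c) = (-3 + c)/(2*c) (g(c) = (c - 3)/(c + c) = (-3 + c)/((2*c)) = (-3 + c)*(1/(2*c)) = (-3 + c)/(2*c))
J(6)*g(O(-4)) - 31 = (2*6/(24 + 6))*((½)*(-3 + 5)/5) - 31 = (2*6/30)*((½)*(⅕)*2) - 31 = (2*6*(1/30))*(⅕) - 31 = (⅖)*(⅕) - 31 = 2/25 - 31 = -773/25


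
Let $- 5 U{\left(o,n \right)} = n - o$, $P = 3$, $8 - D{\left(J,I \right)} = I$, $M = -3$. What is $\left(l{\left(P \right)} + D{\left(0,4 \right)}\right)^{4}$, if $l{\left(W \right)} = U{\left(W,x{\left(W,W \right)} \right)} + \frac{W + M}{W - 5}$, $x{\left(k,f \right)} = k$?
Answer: $256$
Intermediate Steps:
$D{\left(J,I \right)} = 8 - I$
$U{\left(o,n \right)} = - \frac{n}{5} + \frac{o}{5}$ ($U{\left(o,n \right)} = - \frac{n - o}{5} = - \frac{n}{5} + \frac{o}{5}$)
$l{\left(W \right)} = \frac{-3 + W}{-5 + W}$ ($l{\left(W \right)} = \left(- \frac{W}{5} + \frac{W}{5}\right) + \frac{W - 3}{W - 5} = 0 + \frac{-3 + W}{-5 + W} = \frac{-3 + W}{-5 + W}$)
$\left(l{\left(P \right)} + D{\left(0,4 \right)}\right)^{4} = \left(\frac{-3 + 3}{-5 + 3} + \left(8 - 4\right)\right)^{4} = \left(\frac{1}{-2} \cdot 0 + \left(8 - 4\right)\right)^{4} = \left(\left(- \frac{1}{2}\right) 0 + 4\right)^{4} = \left(0 + 4\right)^{4} = 4^{4} = 256$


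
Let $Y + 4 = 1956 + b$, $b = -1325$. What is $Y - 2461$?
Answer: $-1834$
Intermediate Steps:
$Y = 627$ ($Y = -4 + \left(1956 - 1325\right) = -4 + 631 = 627$)
$Y - 2461 = 627 - 2461 = -1834$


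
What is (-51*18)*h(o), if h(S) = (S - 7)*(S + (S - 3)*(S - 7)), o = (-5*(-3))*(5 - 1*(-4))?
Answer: -2001210624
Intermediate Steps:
o = 135 (o = 15*(5 + 4) = 15*9 = 135)
h(S) = (-7 + S)*(S + (-7 + S)*(-3 + S)) (h(S) = (-7 + S)*(S + (-3 + S)*(-7 + S)) = (-7 + S)*(S + (-7 + S)*(-3 + S)))
(-51*18)*h(o) = (-51*18)*(-147 + 135³ - 16*135² + 84*135) = -918*(-147 + 2460375 - 16*18225 + 11340) = -918*(-147 + 2460375 - 291600 + 11340) = -918*2179968 = -2001210624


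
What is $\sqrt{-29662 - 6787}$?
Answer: $i \sqrt{36449} \approx 190.92 i$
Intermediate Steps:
$\sqrt{-29662 - 6787} = \sqrt{-36449} = i \sqrt{36449}$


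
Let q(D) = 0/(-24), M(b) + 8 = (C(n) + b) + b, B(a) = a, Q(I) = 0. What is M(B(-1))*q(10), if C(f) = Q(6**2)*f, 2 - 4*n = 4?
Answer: 0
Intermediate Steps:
n = -1/2 (n = 1/2 - 1/4*4 = 1/2 - 1 = -1/2 ≈ -0.50000)
C(f) = 0 (C(f) = 0*f = 0)
M(b) = -8 + 2*b (M(b) = -8 + ((0 + b) + b) = -8 + (b + b) = -8 + 2*b)
q(D) = 0 (q(D) = 0*(-1/24) = 0)
M(B(-1))*q(10) = (-8 + 2*(-1))*0 = (-8 - 2)*0 = -10*0 = 0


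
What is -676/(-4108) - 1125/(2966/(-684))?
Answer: 30414529/117157 ≈ 259.60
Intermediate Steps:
-676/(-4108) - 1125/(2966/(-684)) = -676*(-1/4108) - 1125/(2966*(-1/684)) = 13/79 - 1125/(-1483/342) = 13/79 - 1125*(-342/1483) = 13/79 + 384750/1483 = 30414529/117157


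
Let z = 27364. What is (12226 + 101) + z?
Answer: 39691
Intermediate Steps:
(12226 + 101) + z = (12226 + 101) + 27364 = 12327 + 27364 = 39691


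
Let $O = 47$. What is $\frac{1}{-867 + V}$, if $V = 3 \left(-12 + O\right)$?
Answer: $- \frac{1}{762} \approx -0.0013123$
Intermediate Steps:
$V = 105$ ($V = 3 \left(-12 + 47\right) = 3 \cdot 35 = 105$)
$\frac{1}{-867 + V} = \frac{1}{-867 + 105} = \frac{1}{-762} = - \frac{1}{762}$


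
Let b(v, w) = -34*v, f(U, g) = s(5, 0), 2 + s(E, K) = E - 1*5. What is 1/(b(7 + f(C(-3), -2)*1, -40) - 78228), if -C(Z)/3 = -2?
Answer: -1/78398 ≈ -1.2755e-5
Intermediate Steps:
C(Z) = 6 (C(Z) = -3*(-2) = 6)
s(E, K) = -7 + E (s(E, K) = -2 + (E - 1*5) = -2 + (E - 5) = -2 + (-5 + E) = -7 + E)
f(U, g) = -2 (f(U, g) = -7 + 5 = -2)
1/(b(7 + f(C(-3), -2)*1, -40) - 78228) = 1/(-34*(7 - 2*1) - 78228) = 1/(-34*(7 - 2) - 78228) = 1/(-34*5 - 78228) = 1/(-170 - 78228) = 1/(-78398) = -1/78398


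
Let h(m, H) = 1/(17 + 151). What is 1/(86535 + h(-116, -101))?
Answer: 168/14537881 ≈ 1.1556e-5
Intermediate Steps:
h(m, H) = 1/168
1/(86535 + h(-116, -101)) = 1/(86535 + 1/168) = 1/(14537881/168) = 168/14537881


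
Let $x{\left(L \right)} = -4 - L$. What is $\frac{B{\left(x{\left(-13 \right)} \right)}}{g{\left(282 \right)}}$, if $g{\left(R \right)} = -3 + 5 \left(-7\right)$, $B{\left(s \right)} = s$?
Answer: $- \frac{9}{38} \approx -0.23684$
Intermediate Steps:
$g{\left(R \right)} = -38$ ($g{\left(R \right)} = -3 - 35 = -38$)
$\frac{B{\left(x{\left(-13 \right)} \right)}}{g{\left(282 \right)}} = \frac{-4 - -13}{-38} = \left(-4 + 13\right) \left(- \frac{1}{38}\right) = 9 \left(- \frac{1}{38}\right) = - \frac{9}{38}$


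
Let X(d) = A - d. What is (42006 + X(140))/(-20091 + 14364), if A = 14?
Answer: -13960/1909 ≈ -7.3127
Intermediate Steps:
X(d) = 14 - d
(42006 + X(140))/(-20091 + 14364) = (42006 + (14 - 1*140))/(-20091 + 14364) = (42006 + (14 - 140))/(-5727) = (42006 - 126)*(-1/5727) = 41880*(-1/5727) = -13960/1909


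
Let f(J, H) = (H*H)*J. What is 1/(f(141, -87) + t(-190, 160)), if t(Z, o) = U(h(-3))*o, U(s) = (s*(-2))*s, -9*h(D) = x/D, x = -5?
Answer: 729/778001941 ≈ 9.3702e-7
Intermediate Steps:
h(D) = 5/(9*D) (h(D) = -(-5)/(9*D) = 5/(9*D))
f(J, H) = J*H² (f(J, H) = H²*J = J*H²)
U(s) = -2*s² (U(s) = (-2*s)*s = -2*s²)
t(Z, o) = -50*o/729 (t(Z, o) = (-2*((5/9)/(-3))²)*o = (-2*((5/9)*(-⅓))²)*o = (-2*(-5/27)²)*o = (-2*25/729)*o = -50*o/729)
1/(f(141, -87) + t(-190, 160)) = 1/(141*(-87)² - 50/729*160) = 1/(141*7569 - 8000/729) = 1/(1067229 - 8000/729) = 1/(778001941/729) = 729/778001941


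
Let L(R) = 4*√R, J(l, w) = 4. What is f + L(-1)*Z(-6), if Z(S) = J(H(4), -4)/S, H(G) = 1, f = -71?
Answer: -71 - 8*I/3 ≈ -71.0 - 2.6667*I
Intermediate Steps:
Z(S) = 4/S
f + L(-1)*Z(-6) = -71 + (4*√(-1))*(4/(-6)) = -71 + (4*I)*(4*(-⅙)) = -71 + (4*I)*(-⅔) = -71 - 8*I/3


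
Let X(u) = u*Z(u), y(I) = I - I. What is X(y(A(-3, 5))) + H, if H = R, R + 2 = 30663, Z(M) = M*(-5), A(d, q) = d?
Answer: 30661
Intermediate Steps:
Z(M) = -5*M
R = 30661 (R = -2 + 30663 = 30661)
y(I) = 0
X(u) = -5*u² (X(u) = u*(-5*u) = -5*u²)
H = 30661
X(y(A(-3, 5))) + H = -5*0² + 30661 = -5*0 + 30661 = 0 + 30661 = 30661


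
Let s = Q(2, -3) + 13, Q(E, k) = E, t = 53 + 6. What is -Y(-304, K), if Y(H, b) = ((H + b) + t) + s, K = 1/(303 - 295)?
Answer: 1839/8 ≈ 229.88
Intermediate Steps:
t = 59
s = 15 (s = 2 + 13 = 15)
K = ⅛ (K = 1/8 = ⅛ ≈ 0.12500)
Y(H, b) = 74 + H + b (Y(H, b) = ((H + b) + 59) + 15 = (59 + H + b) + 15 = 74 + H + b)
-Y(-304, K) = -(74 - 304 + ⅛) = -1*(-1839/8) = 1839/8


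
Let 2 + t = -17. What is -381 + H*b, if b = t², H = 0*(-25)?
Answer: -381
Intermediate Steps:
t = -19 (t = -2 - 17 = -19)
H = 0
b = 361 (b = (-19)² = 361)
-381 + H*b = -381 + 0*361 = -381 + 0 = -381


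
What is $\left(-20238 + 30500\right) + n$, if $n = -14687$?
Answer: $-4425$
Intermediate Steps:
$\left(-20238 + 30500\right) + n = \left(-20238 + 30500\right) - 14687 = 10262 - 14687 = -4425$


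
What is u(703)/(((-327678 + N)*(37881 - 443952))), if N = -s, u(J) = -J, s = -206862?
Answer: -703/49059873936 ≈ -1.4329e-8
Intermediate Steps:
N = 206862 (N = -1*(-206862) = 206862)
u(703)/(((-327678 + N)*(37881 - 443952))) = (-1*703)/(((-327678 + 206862)*(37881 - 443952))) = -703/((-120816*(-406071))) = -703/49059873936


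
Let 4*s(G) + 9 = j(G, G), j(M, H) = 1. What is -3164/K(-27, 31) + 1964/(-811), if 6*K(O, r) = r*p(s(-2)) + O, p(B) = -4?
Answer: 15099460/122461 ≈ 123.30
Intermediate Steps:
s(G) = -2 (s(G) = -9/4 + (¼)*1 = -9/4 + ¼ = -2)
K(O, r) = -2*r/3 + O/6 (K(O, r) = (r*(-4) + O)/6 = (-4*r + O)/6 = (O - 4*r)/6 = -2*r/3 + O/6)
-3164/K(-27, 31) + 1964/(-811) = -3164/(-⅔*31 + (⅙)*(-27)) + 1964/(-811) = -3164/(-62/3 - 9/2) + 1964*(-1/811) = -3164/(-151/6) - 1964/811 = -3164*(-6/151) - 1964/811 = 18984/151 - 1964/811 = 15099460/122461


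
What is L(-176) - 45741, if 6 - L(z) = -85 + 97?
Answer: -45747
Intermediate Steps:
L(z) = -6 (L(z) = 6 - (-85 + 97) = 6 - 1*12 = 6 - 12 = -6)
L(-176) - 45741 = -6 - 45741 = -45747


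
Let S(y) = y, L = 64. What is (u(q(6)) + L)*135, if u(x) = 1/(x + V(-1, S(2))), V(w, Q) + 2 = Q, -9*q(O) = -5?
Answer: 8883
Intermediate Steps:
q(O) = 5/9 (q(O) = -⅑*(-5) = 5/9)
V(w, Q) = -2 + Q
u(x) = 1/x (u(x) = 1/(x + (-2 + 2)) = 1/(x + 0) = 1/x)
(u(q(6)) + L)*135 = (1/(5/9) + 64)*135 = (9/5 + 64)*135 = (329/5)*135 = 8883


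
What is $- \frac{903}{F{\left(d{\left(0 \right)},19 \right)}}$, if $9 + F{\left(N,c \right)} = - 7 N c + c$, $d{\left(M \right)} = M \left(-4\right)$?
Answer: $- \frac{903}{10} \approx -90.3$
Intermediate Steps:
$d{\left(M \right)} = - 4 M$
$F{\left(N,c \right)} = -9 + c - 7 N c$ ($F{\left(N,c \right)} = -9 + \left(- 7 N c + c\right) = -9 - \left(- c + 7 N c\right) = -9 + c - 7 N c$)
$- \frac{903}{F{\left(d{\left(0 \right)},19 \right)}} = - \frac{903}{-9 + 19 - 7 \left(\left(-4\right) 0\right) 19} = - \frac{903}{-9 + 19 - 0 \cdot 19} = - \frac{903}{-9 + 19 + 0} = - \frac{903}{10}$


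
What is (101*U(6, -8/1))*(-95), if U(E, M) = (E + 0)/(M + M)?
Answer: 28785/8 ≈ 3598.1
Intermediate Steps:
U(E, M) = E/(2*M) (U(E, M) = E/((2*M)) = E*(1/(2*M)) = E/(2*M))
(101*U(6, -8/1))*(-95) = (101*((½)*6/(-8/1)))*(-95) = (101*((½)*6/(-8*1)))*(-95) = (101*((½)*6/(-8)))*(-95) = (101*((½)*6*(-⅛)))*(-95) = (101*(-3/8))*(-95) = -303/8*(-95) = 28785/8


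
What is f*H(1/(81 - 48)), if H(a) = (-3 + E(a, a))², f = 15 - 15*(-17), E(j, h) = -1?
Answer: 4320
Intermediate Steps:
f = 270 (f = 15 + 255 = 270)
H(a) = 16 (H(a) = (-3 - 1)² = (-4)² = 16)
f*H(1/(81 - 48)) = 270*16 = 4320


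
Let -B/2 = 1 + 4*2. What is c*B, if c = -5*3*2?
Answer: 540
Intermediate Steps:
c = -30 (c = -15*2 = -30)
B = -18 (B = -2*(1 + 4*2) = -2*(1 + 8) = -2*9 = -18)
c*B = -30*(-18) = 540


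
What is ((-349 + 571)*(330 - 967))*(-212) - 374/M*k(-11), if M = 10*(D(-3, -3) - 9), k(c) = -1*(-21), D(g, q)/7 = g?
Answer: 1498989709/50 ≈ 2.9980e+7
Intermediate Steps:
D(g, q) = 7*g
k(c) = 21
M = -300 (M = 10*(7*(-3) - 9) = 10*(-21 - 9) = 10*(-30) = -300)
((-349 + 571)*(330 - 967))*(-212) - 374/M*k(-11) = ((-349 + 571)*(330 - 967))*(-212) - 374/(-300)*21 = (222*(-637))*(-212) - 374*(-1/300)*21 = -141414*(-212) - (-187)*21/150 = 29979768 - 1*(-1309/50) = 29979768 + 1309/50 = 1498989709/50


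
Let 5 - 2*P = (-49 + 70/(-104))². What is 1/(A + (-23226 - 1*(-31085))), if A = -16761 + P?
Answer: -5408/54800385 ≈ -9.8685e-5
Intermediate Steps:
P = -6658369/5408 (P = 5/2 - (-49 + 70/(-104))²/2 = 5/2 - (-49 + 70*(-1/104))²/2 = 5/2 - (-49 - 35/52)²/2 = 5/2 - (-2583/52)²/2 = 5/2 - ½*6671889/2704 = 5/2 - 6671889/5408 = -6658369/5408 ≈ -1231.2)
A = -97301857/5408 (A = -16761 - 6658369/5408 = -97301857/5408 ≈ -17992.)
1/(A + (-23226 - 1*(-31085))) = 1/(-97301857/5408 + (-23226 - 1*(-31085))) = 1/(-97301857/5408 + (-23226 + 31085)) = 1/(-97301857/5408 + 7859) = 1/(-54800385/5408) = -5408/54800385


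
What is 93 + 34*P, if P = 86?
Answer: 3017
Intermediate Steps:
93 + 34*P = 93 + 34*86 = 93 + 2924 = 3017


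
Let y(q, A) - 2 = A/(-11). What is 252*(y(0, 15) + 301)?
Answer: 836136/11 ≈ 76012.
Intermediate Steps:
y(q, A) = 2 - A/11 (y(q, A) = 2 + A/(-11) = 2 + A*(-1/11) = 2 - A/11)
252*(y(0, 15) + 301) = 252*((2 - 1/11*15) + 301) = 252*((2 - 15/11) + 301) = 252*(7/11 + 301) = 252*(3318/11) = 836136/11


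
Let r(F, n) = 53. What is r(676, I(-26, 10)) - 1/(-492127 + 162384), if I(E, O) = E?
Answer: 17476380/329743 ≈ 53.000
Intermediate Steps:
r(676, I(-26, 10)) - 1/(-492127 + 162384) = 53 - 1/(-492127 + 162384) = 53 - 1/(-329743) = 53 - 1*(-1/329743) = 53 + 1/329743 = 17476380/329743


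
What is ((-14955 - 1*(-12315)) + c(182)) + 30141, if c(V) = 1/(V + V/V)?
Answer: 5032684/183 ≈ 27501.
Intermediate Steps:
c(V) = 1/(1 + V) (c(V) = 1/(V + 1) = 1/(1 + V))
((-14955 - 1*(-12315)) + c(182)) + 30141 = ((-14955 - 1*(-12315)) + 1/(1 + 182)) + 30141 = ((-14955 + 12315) + 1/183) + 30141 = (-2640 + 1/183) + 30141 = -483119/183 + 30141 = 5032684/183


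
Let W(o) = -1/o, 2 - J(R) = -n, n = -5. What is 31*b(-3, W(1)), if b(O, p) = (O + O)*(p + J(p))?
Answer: 744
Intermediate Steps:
J(R) = -3 (J(R) = 2 - (-1)*(-5) = 2 - 1*5 = 2 - 5 = -3)
b(O, p) = 2*O*(-3 + p) (b(O, p) = (O + O)*(p - 3) = (2*O)*(-3 + p) = 2*O*(-3 + p))
31*b(-3, W(1)) = 31*(2*(-3)*(-3 - 1/1)) = 31*(2*(-3)*(-3 - 1*1)) = 31*(2*(-3)*(-3 - 1)) = 31*(2*(-3)*(-4)) = 31*24 = 744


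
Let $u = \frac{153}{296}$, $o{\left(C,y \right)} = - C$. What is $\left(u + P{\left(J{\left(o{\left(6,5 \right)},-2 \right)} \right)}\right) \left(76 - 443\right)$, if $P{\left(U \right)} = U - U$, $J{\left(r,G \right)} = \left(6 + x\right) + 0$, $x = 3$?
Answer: $- \frac{56151}{296} \approx -189.7$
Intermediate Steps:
$J{\left(r,G \right)} = 9$ ($J{\left(r,G \right)} = \left(6 + 3\right) + 0 = 9 + 0 = 9$)
$P{\left(U \right)} = 0$
$u = \frac{153}{296}$ ($u = 153 \cdot \frac{1}{296} = \frac{153}{296} \approx 0.51689$)
$\left(u + P{\left(J{\left(o{\left(6,5 \right)},-2 \right)} \right)}\right) \left(76 - 443\right) = \left(\frac{153}{296} + 0\right) \left(76 - 443\right) = \frac{153}{296} \left(-367\right) = - \frac{56151}{296}$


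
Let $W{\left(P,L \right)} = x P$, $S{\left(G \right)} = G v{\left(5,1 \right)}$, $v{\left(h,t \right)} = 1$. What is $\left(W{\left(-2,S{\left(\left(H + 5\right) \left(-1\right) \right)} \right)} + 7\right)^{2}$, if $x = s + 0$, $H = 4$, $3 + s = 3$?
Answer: $49$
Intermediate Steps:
$s = 0$ ($s = -3 + 3 = 0$)
$S{\left(G \right)} = G$ ($S{\left(G \right)} = G 1 = G$)
$x = 0$ ($x = 0 + 0 = 0$)
$W{\left(P,L \right)} = 0$ ($W{\left(P,L \right)} = 0 P = 0$)
$\left(W{\left(-2,S{\left(\left(H + 5\right) \left(-1\right) \right)} \right)} + 7\right)^{2} = \left(0 + 7\right)^{2} = 7^{2} = 49$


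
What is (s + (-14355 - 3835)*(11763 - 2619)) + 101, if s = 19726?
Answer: -166309533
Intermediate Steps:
(s + (-14355 - 3835)*(11763 - 2619)) + 101 = (19726 + (-14355 - 3835)*(11763 - 2619)) + 101 = (19726 - 18190*9144) + 101 = (19726 - 166329360) + 101 = -166309634 + 101 = -166309533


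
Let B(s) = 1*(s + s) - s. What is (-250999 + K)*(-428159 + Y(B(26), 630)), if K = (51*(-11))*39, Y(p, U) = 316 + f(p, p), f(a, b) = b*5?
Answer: 116713468014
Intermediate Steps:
f(a, b) = 5*b
B(s) = s (B(s) = 1*(2*s) - s = 2*s - s = s)
Y(p, U) = 316 + 5*p
K = -21879 (K = -561*39 = -21879)
(-250999 + K)*(-428159 + Y(B(26), 630)) = (-250999 - 21879)*(-428159 + (316 + 5*26)) = -272878*(-428159 + (316 + 130)) = -272878*(-428159 + 446) = -272878*(-427713) = 116713468014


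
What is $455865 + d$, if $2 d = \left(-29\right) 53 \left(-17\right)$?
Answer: $\frac{937859}{2} \approx 4.6893 \cdot 10^{5}$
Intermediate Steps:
$d = \frac{26129}{2}$ ($d = \frac{\left(-29\right) 53 \left(-17\right)}{2} = \frac{\left(-1537\right) \left(-17\right)}{2} = \frac{1}{2} \cdot 26129 = \frac{26129}{2} \approx 13065.0$)
$455865 + d = 455865 + \frac{26129}{2} = \frac{937859}{2}$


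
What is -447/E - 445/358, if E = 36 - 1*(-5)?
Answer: -178271/14678 ≈ -12.145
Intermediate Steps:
E = 41 (E = 36 + 5 = 41)
-447/E - 445/358 = -447/41 - 445/358 = -178271/14678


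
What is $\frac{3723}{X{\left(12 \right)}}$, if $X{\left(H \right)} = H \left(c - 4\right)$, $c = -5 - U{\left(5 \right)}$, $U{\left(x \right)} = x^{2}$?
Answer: $- \frac{73}{8} \approx -9.125$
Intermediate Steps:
$c = -30$ ($c = -5 - 5^{2} = -5 - 25 = -30$)
$X{\left(H \right)} = - 34 H$ ($X{\left(H \right)} = H \left(-30 - 4\right) = H \left(-34\right) = - 34 H$)
$\frac{3723}{X{\left(12 \right)}} = \frac{3723}{\left(-34\right) 12} = \frac{3723}{-408} = 3723 \left(- \frac{1}{408}\right) = - \frac{73}{8}$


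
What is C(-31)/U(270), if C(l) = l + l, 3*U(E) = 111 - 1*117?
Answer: 31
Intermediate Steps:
U(E) = -2 (U(E) = (111 - 1*117)/3 = (111 - 117)/3 = (1/3)*(-6) = -2)
C(l) = 2*l
C(-31)/U(270) = (2*(-31))/(-2) = -62*(-1/2) = 31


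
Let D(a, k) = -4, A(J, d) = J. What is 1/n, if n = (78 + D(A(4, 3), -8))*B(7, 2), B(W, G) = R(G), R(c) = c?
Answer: 1/148 ≈ 0.0067568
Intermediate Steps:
B(W, G) = G
n = 148 (n = (78 - 4)*2 = 74*2 = 148)
1/n = 1/148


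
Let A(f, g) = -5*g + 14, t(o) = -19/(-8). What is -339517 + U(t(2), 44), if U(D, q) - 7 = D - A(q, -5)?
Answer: -2716373/8 ≈ -3.3955e+5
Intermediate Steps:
t(o) = 19/8 (t(o) = -19*(-⅛) = 19/8)
A(f, g) = 14 - 5*g
U(D, q) = -32 + D (U(D, q) = 7 + (D - (14 - 5*(-5))) = 7 + (D - (14 + 25)) = 7 + (D - 1*39) = 7 + (D - 39) = 7 + (-39 + D) = -32 + D)
-339517 + U(t(2), 44) = -339517 + (-32 + 19/8) = -339517 - 237/8 = -2716373/8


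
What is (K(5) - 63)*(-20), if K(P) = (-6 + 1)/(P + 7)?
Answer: 3805/3 ≈ 1268.3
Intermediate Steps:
K(P) = -5/(7 + P)
(K(5) - 63)*(-20) = (-5/(7 + 5) - 63)*(-20) = (-5/12 - 63)*(-20) = -761/12*(-20) = 3805/3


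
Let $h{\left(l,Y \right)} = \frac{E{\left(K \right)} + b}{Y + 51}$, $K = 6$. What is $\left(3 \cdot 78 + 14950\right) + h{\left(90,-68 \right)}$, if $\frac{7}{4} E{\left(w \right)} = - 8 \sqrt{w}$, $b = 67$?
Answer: $\frac{258061}{17} + \frac{32 \sqrt{6}}{119} \approx 15181.0$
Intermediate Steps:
$E{\left(w \right)} = - \frac{32 \sqrt{w}}{7}$ ($E{\left(w \right)} = \frac{4 \left(- 8 \sqrt{w}\right)}{7} = - \frac{32 \sqrt{w}}{7}$)
$h{\left(l,Y \right)} = \frac{67 - \frac{32 \sqrt{6}}{7}}{51 + Y}$ ($h{\left(l,Y \right)} = \frac{- \frac{32 \sqrt{6}}{7} + 67}{Y + 51} = \frac{67 - \frac{32 \sqrt{6}}{7}}{51 + Y}$)
$\left(3 \cdot 78 + 14950\right) + h{\left(90,-68 \right)} = \left(3 \cdot 78 + 14950\right) + \frac{469 - 32 \sqrt{6}}{7 \left(51 - 68\right)} = \left(234 + 14950\right) + \frac{469 - 32 \sqrt{6}}{7 \left(-17\right)} = 15184 + \frac{1}{7} \left(- \frac{1}{17}\right) \left(469 - 32 \sqrt{6}\right) = 15184 - \left(\frac{67}{17} - \frac{32 \sqrt{6}}{119}\right) = \frac{258061}{17} + \frac{32 \sqrt{6}}{119}$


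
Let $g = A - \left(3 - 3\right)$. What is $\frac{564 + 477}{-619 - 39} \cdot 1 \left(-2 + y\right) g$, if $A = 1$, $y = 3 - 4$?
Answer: $\frac{3123}{658} \approx 4.7462$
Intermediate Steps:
$y = -1$
$g = 1$ ($g = 1 - \left(3 - 3\right) = 1 - 0 = 1 + 0 = 1$)
$\frac{564 + 477}{-619 - 39} \cdot 1 \left(-2 + y\right) g = \frac{564 + 477}{-619 - 39} \cdot 1 \left(-2 - 1\right) 1 = \frac{1041}{-658} \cdot 1 \left(-3\right) 1 = 1041 \left(- \frac{1}{658}\right) \left(\left(-3\right) 1\right) = \left(- \frac{1041}{658}\right) \left(-3\right) = \frac{3123}{658}$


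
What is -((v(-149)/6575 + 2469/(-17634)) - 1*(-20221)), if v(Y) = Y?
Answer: -781491887803/38647850 ≈ -20221.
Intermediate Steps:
-((v(-149)/6575 + 2469/(-17634)) - 1*(-20221)) = -((-149/6575 + 2469/(-17634)) - 1*(-20221)) = -((-149*1/6575 + 2469*(-1/17634)) + 20221) = -((-149/6575 - 823/5878) + 20221) = -(-6287047/38647850 + 20221) = -1*781491887803/38647850 = -781491887803/38647850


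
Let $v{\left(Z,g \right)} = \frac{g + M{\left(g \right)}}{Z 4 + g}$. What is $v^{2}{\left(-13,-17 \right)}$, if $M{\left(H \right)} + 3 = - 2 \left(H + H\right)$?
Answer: $\frac{256}{529} \approx 0.48393$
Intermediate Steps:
$M{\left(H \right)} = -3 - 4 H$ ($M{\left(H \right)} = -3 - 2 \left(H + H\right) = -3 - 2 \cdot 2 H = -3 - 4 H$)
$v{\left(Z,g \right)} = \frac{-3 - 3 g}{g + 4 Z}$ ($v{\left(Z,g \right)} = \frac{g - \left(3 + 4 g\right)}{Z 4 + g} = \frac{-3 - 3 g}{4 Z + g} = \frac{-3 - 3 g}{g + 4 Z}$)
$v^{2}{\left(-13,-17 \right)} = \left(\frac{3 \left(-1 - -17\right)}{-17 + 4 \left(-13\right)}\right)^{2} = \left(\frac{3 \left(-1 + 17\right)}{-17 - 52}\right)^{2} = \left(3 \frac{1}{-69} \cdot 16\right)^{2} = \left(3 \left(- \frac{1}{69}\right) 16\right)^{2} = \left(- \frac{16}{23}\right)^{2} = \frac{256}{529}$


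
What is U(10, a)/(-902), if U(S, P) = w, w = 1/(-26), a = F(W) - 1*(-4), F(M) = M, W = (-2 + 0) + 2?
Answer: 1/23452 ≈ 4.2640e-5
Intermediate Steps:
W = 0 (W = -2 + 2 = 0)
a = 4 (a = 0 - 1*(-4) = 0 + 4 = 4)
w = -1/26 ≈ -0.038462
U(S, P) = -1/26
U(10, a)/(-902) = -1/26/(-902) = -1/26*(-1/902) = 1/23452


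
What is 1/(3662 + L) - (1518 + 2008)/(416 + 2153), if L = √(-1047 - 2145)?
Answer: (-7052*√798 + 12909643*I)/(5138*(√798 - 1831*I)) ≈ -1.3722 - 4.212e-6*I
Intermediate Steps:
L = 2*I*√798 (L = √(-3192) = 2*I*√798 ≈ 56.498*I)
1/(3662 + L) - (1518 + 2008)/(416 + 2153) = 1/(3662 + 2*I*√798) - (1518 + 2008)/(416 + 2153) = 1/(3662 + 2*I*√798) - 3526/2569 = -3526/2569 + 1/(3662 + 2*I*√798)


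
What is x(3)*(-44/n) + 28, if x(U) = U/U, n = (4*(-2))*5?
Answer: 291/10 ≈ 29.100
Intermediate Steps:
n = -40 (n = -8*5 = -40)
x(U) = 1
x(3)*(-44/n) + 28 = 1*(-44/(-40)) + 28 = 1*(-44*(-1/40)) + 28 = 1*(11/10) + 28 = 11/10 + 28 = 291/10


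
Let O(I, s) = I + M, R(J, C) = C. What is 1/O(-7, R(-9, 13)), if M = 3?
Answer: -1/4 ≈ -0.25000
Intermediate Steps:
O(I, s) = 3 + I (O(I, s) = I + 3 = 3 + I)
1/O(-7, R(-9, 13)) = 1/(3 - 7) = 1/(-4) = -1/4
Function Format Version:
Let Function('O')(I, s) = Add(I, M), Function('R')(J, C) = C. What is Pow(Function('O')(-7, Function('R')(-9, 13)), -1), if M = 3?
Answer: Rational(-1, 4) ≈ -0.25000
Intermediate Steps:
Function('O')(I, s) = Add(3, I) (Function('O')(I, s) = Add(I, 3) = Add(3, I))
Pow(Function('O')(-7, Function('R')(-9, 13)), -1) = Pow(Add(3, -7), -1) = Pow(-4, -1) = Rational(-1, 4)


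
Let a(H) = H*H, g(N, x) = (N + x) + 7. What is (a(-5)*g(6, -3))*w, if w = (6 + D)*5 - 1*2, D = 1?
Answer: 8250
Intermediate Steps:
g(N, x) = 7 + N + x
a(H) = H²
w = 33 (w = (6 + 1)*5 - 1*2 = 7*5 - 2 = 35 - 2 = 33)
(a(-5)*g(6, -3))*w = ((-5)²*(7 + 6 - 3))*33 = (25*10)*33 = 250*33 = 8250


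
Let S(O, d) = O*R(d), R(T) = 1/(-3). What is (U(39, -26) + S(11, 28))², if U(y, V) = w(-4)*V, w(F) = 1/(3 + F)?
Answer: 4489/9 ≈ 498.78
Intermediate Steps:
U(y, V) = -V (U(y, V) = V/(3 - 4) = V/(-1) = -V)
R(T) = -⅓
S(O, d) = -O/3 (S(O, d) = O*(-⅓) = -O/3)
(U(39, -26) + S(11, 28))² = (-1*(-26) - ⅓*11)² = (26 - 11/3)² = (67/3)² = 4489/9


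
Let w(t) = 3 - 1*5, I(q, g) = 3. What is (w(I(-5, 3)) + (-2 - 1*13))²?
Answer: 289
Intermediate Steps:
w(t) = -2 (w(t) = 3 - 5 = -2)
(w(I(-5, 3)) + (-2 - 1*13))² = (-2 + (-2 - 1*13))² = (-2 + (-2 - 13))² = (-2 - 15)² = (-17)² = 289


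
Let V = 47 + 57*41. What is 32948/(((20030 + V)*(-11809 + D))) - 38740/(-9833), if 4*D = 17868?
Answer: 1593717355359/404538440201 ≈ 3.9396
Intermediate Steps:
D = 4467 (D = (¼)*17868 = 4467)
V = 2384 (V = 47 + 2337 = 2384)
32948/(((20030 + V)*(-11809 + D))) - 38740/(-9833) = 32948/(((20030 + 2384)*(-11809 + 4467))) - 38740/(-9833) = 32948/((22414*(-7342))) - 38740*(-1/9833) = 32948/(-164563588) + 38740/9833 = 32948*(-1/164563588) + 38740/9833 = -8237/41140897 + 38740/9833 = 1593717355359/404538440201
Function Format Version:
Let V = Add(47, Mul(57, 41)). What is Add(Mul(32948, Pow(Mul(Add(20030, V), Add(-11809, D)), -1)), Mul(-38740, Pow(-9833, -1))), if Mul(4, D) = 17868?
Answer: Rational(1593717355359, 404538440201) ≈ 3.9396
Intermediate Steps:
D = 4467 (D = Mul(Rational(1, 4), 17868) = 4467)
V = 2384 (V = Add(47, 2337) = 2384)
Add(Mul(32948, Pow(Mul(Add(20030, V), Add(-11809, D)), -1)), Mul(-38740, Pow(-9833, -1))) = Add(Mul(32948, Pow(Mul(Add(20030, 2384), Add(-11809, 4467)), -1)), Mul(-38740, Pow(-9833, -1))) = Add(Mul(32948, Pow(Mul(22414, -7342), -1)), Mul(-38740, Rational(-1, 9833))) = Add(Mul(32948, Pow(-164563588, -1)), Rational(38740, 9833)) = Add(Mul(32948, Rational(-1, 164563588)), Rational(38740, 9833)) = Add(Rational(-8237, 41140897), Rational(38740, 9833)) = Rational(1593717355359, 404538440201)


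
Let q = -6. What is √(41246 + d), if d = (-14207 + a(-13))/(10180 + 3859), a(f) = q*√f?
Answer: √(8129119915093 - 84234*I*√13)/14039 ≈ 203.09 - 3.7938e-6*I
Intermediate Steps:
a(f) = -6*√f
d = -14207/14039 - 6*I*√13/14039 (d = (-14207 - 6*I*√13)/(10180 + 3859) = (-14207 - 6*I*√13)/14039 = (-14207 - 6*I*√13)*(1/14039) = -14207/14039 - 6*I*√13/14039 ≈ -1.012 - 0.0015409*I)
√(41246 + d) = √(41246 + (-14207/14039 - 6*I*√13/14039)) = √(579038387/14039 - 6*I*√13/14039)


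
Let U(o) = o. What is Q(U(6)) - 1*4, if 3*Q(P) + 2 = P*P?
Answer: 22/3 ≈ 7.3333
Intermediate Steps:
Q(P) = -⅔ + P²/3 (Q(P) = -⅔ + (P*P)/3 = -⅔ + P²/3)
Q(U(6)) - 1*4 = (-⅔ + (⅓)*6²) - 1*4 = (-⅔ + (⅓)*36) - 4 = (-⅔ + 12) - 4 = 34/3 - 4 = 22/3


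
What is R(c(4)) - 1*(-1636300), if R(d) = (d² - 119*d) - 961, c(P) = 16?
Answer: 1633691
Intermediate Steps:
R(d) = -961 + d² - 119*d
R(c(4)) - 1*(-1636300) = (-961 + 16² - 119*16) - 1*(-1636300) = (-961 + 256 - 1904) + 1636300 = -2609 + 1636300 = 1633691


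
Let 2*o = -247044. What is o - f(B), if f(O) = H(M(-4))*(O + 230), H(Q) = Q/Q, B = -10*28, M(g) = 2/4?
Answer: -123472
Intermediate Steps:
o = -123522 (o = (½)*(-247044) = -123522)
M(g) = ½ (M(g) = 2*(¼) = ½)
B = -280
H(Q) = 1
f(O) = 230 + O (f(O) = 1*(O + 230) = 1*(230 + O) = 230 + O)
o - f(B) = -123522 - (230 - 280) = -123522 - 1*(-50) = -123522 + 50 = -123472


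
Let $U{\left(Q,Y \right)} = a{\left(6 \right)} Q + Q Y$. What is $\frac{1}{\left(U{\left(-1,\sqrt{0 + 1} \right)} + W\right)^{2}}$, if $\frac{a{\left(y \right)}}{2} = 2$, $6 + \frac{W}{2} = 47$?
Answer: $\frac{1}{5929} \approx 0.00016866$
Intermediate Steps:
$W = 82$ ($W = -12 + 2 \cdot 47 = -12 + 94 = 82$)
$a{\left(y \right)} = 4$ ($a{\left(y \right)} = 2 \cdot 2 = 4$)
$U{\left(Q,Y \right)} = 4 Q + Q Y$
$\frac{1}{\left(U{\left(-1,\sqrt{0 + 1} \right)} + W\right)^{2}} = \frac{1}{\left(- (4 + \sqrt{0 + 1}) + 82\right)^{2}} = \frac{1}{\left(- (4 + \sqrt{1}) + 82\right)^{2}} = \frac{1}{\left(- (4 + 1) + 82\right)^{2}} = \frac{1}{\left(\left(-1\right) 5 + 82\right)^{2}} = \frac{1}{\left(-5 + 82\right)^{2}} = \frac{1}{77^{2}} = \frac{1}{5929}$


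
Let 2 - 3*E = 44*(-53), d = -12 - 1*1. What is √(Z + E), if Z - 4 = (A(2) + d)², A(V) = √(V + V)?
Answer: √903 ≈ 30.050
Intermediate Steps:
d = -13 (d = -12 - 1 = -13)
A(V) = √2*√V (A(V) = √(2*V) = √2*√V)
E = 778 (E = ⅔ - 44*(-53)/3 = ⅔ - ⅓*(-2332) = ⅔ + 2332/3 = 778)
Z = 125 (Z = 4 + (√2*√2 - 13)² = 4 + (2 - 13)² = 4 + (-11)² = 4 + 121 = 125)
√(Z + E) = √(125 + 778) = √903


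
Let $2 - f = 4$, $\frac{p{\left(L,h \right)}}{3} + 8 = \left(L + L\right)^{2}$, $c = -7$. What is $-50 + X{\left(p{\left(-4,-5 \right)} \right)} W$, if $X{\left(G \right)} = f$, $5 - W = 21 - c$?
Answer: $-4$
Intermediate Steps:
$p{\left(L,h \right)} = -24 + 12 L^{2}$ ($p{\left(L,h \right)} = -24 + 3 \left(L + L\right)^{2} = -24 + 3 \left(2 L\right)^{2} = -24 + 3 \cdot 4 L^{2} = -24 + 12 L^{2}$)
$W = -23$ ($W = 5 - \left(21 - -7\right) = 5 - \left(21 + 7\right) = 5 - 28 = -23$)
$f = -2$ ($f = 2 - 4 = -2$)
$X{\left(G \right)} = -2$
$-50 + X{\left(p{\left(-4,-5 \right)} \right)} W = -50 - -46 = -50 + 46 = -4$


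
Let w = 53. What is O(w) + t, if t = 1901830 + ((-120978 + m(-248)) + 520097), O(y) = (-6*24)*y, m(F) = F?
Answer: 2293069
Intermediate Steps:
O(y) = -144*y (O(y) = (-1*144)*y = -144*y)
t = 2300701 (t = 1901830 + ((-120978 - 248) + 520097) = 1901830 + (-121226 + 520097) = 1901830 + 398871 = 2300701)
O(w) + t = -144*53 + 2300701 = -7632 + 2300701 = 2293069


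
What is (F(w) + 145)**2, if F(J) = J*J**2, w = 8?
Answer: 431649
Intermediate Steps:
F(J) = J**3
(F(w) + 145)**2 = (8**3 + 145)**2 = (512 + 145)**2 = 657**2 = 431649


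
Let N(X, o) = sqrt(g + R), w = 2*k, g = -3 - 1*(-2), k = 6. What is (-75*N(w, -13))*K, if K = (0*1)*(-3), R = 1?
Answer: 0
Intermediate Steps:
g = -1 (g = -3 + 2 = -1)
K = 0 (K = 0*(-3) = 0)
w = 12 (w = 2*6 = 12)
N(X, o) = 0 (N(X, o) = sqrt(-1 + 1) = sqrt(0) = 0)
(-75*N(w, -13))*K = -75*0*0 = 0*0 = 0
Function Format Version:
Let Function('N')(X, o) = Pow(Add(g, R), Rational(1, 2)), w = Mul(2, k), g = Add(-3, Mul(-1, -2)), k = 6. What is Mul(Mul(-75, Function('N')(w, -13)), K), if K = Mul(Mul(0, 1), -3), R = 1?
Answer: 0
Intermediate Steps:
g = -1 (g = Add(-3, 2) = -1)
K = 0 (K = Mul(0, -3) = 0)
w = 12 (w = Mul(2, 6) = 12)
Function('N')(X, o) = 0 (Function('N')(X, o) = Pow(Add(-1, 1), Rational(1, 2)) = Pow(0, Rational(1, 2)) = 0)
Mul(Mul(-75, Function('N')(w, -13)), K) = Mul(Mul(-75, 0), 0) = Mul(0, 0) = 0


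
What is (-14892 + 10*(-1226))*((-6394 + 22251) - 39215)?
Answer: 634216416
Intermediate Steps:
(-14892 + 10*(-1226))*((-6394 + 22251) - 39215) = (-14892 - 12260)*(15857 - 39215) = -27152*(-23358) = 634216416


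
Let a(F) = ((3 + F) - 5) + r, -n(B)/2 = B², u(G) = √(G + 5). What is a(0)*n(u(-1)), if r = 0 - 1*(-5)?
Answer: -24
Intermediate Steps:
r = 5 (r = 0 + 5 = 5)
u(G) = √(5 + G)
n(B) = -2*B²
a(F) = 3 + F (a(F) = ((3 + F) - 5) + 5 = (-2 + F) + 5 = 3 + F)
a(0)*n(u(-1)) = (3 + 0)*(-2*(√(5 - 1))²) = 3*(-2*(√4)²) = 3*(-2*2²) = 3*(-2*4) = 3*(-8) = -24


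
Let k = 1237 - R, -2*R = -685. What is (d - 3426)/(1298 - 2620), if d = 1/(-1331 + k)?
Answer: 1495450/577053 ≈ 2.5915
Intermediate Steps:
R = 685/2 (R = -½*(-685) = 685/2 ≈ 342.50)
k = 1789/2 (k = 1237 - 1*685/2 = 1237 - 685/2 = 1789/2 ≈ 894.50)
d = -2/873 (d = 1/(-1331 + 1789/2) = 1/(-873/2) = -2/873 ≈ -0.0022909)
(d - 3426)/(1298 - 2620) = (-2/873 - 3426)/(1298 - 2620) = -2990900/873/(-1322) = -2990900/873*(-1/1322) = 1495450/577053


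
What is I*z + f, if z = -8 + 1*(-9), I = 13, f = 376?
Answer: 155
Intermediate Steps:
z = -17 (z = -8 - 9 = -17)
I*z + f = 13*(-17) + 376 = -221 + 376 = 155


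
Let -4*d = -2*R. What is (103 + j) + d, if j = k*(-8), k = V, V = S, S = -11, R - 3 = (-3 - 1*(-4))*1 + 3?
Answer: 389/2 ≈ 194.50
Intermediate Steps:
R = 7 (R = 3 + ((-3 - 1*(-4))*1 + 3) = 3 + ((-3 + 4)*1 + 3) = 3 + (1*1 + 3) = 3 + (1 + 3) = 3 + 4 = 7)
V = -11
d = 7/2 (d = -(-1)*7/2 = -¼*(-14) = 7/2 ≈ 3.5000)
k = -11
j = 88 (j = -11*(-8) = 88)
(103 + j) + d = (103 + 88) + 7/2 = 191 + 7/2 = 389/2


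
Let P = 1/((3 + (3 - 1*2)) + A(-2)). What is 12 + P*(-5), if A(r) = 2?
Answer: 67/6 ≈ 11.167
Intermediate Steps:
P = 1/6 (P = 1/((3 + (3 - 1*2)) + 2) = 1/((3 + (3 - 2)) + 2) = 1/((3 + 1) + 2) = 1/(4 + 2) = 1/6 ≈ 0.16667)
12 + P*(-5) = 12 + (1/6)*(-5) = 12 - 5/6 = 67/6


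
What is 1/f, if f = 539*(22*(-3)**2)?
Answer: 1/106722 ≈ 9.3701e-6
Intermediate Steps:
f = 106722 (f = 539*(22*9) = 539*198 = 106722)
1/f = 1/106722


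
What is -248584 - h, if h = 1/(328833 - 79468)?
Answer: -61988149161/249365 ≈ -2.4858e+5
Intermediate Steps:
h = 1/249365 ≈ 4.0102e-6
-248584 - h = -248584 - 1*1/249365 = -248584 - 1/249365 = -61988149161/249365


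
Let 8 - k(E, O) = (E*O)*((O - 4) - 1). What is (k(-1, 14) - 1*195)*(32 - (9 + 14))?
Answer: -549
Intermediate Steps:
k(E, O) = 8 - E*O*(-5 + O) (k(E, O) = 8 - E*O*((O - 4) - 1) = 8 - E*O*((-4 + O) - 1) = 8 - E*O*(-5 + O))
(k(-1, 14) - 1*195)*(32 - (9 + 14)) = ((8 - 1*(-1)*14² + 5*(-1)*14) - 1*195)*(32 - (9 + 14)) = ((8 - 1*(-1)*196 - 70) - 195)*(32 - 1*23) = ((8 + 196 - 70) - 195)*(32 - 23) = (134 - 195)*9 = -61*9 = -549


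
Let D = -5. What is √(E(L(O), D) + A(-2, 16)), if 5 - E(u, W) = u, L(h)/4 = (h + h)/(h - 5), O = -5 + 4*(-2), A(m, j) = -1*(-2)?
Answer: √11/3 ≈ 1.1055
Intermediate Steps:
A(m, j) = 2
O = -13 (O = -5 - 8 = -13)
L(h) = 8*h/(-5 + h) (L(h) = 4*((h + h)/(h - 5)) = 4*((2*h)/(-5 + h)) = 4*(2*h/(-5 + h)) = 8*h/(-5 + h))
E(u, W) = 5 - u
√(E(L(O), D) + A(-2, 16)) = √((5 - 8*(-13)/(-5 - 13)) + 2) = √((5 - 8*(-13)/(-18)) + 2) = √((5 - 8*(-13)*(-1)/18) + 2) = √((5 - 1*52/9) + 2) = √((5 - 52/9) + 2) = √(-7/9 + 2) = √(11/9) = √11/3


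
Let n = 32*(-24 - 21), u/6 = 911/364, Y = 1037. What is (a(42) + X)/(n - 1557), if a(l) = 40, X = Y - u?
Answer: -64427/181818 ≈ -0.35435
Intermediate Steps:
u = 2733/182 (u = 6*(911/364) = 2733/182 ≈ 15.016)
X = 186001/182 (X = 1037 - 1*2733/182 = 1037 - 2733/182 = 186001/182 ≈ 1022.0)
n = -1440 (n = 32*(-45) = -1440)
(a(42) + X)/(n - 1557) = (40 + 186001/182)/(-1440 - 1557) = (193281/182)/(-2997) = (193281/182)*(-1/2997) = -64427/181818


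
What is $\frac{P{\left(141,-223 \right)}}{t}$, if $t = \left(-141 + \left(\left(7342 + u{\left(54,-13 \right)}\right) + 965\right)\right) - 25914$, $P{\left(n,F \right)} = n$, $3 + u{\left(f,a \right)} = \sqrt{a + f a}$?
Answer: $- \frac{53253}{6704228} - \frac{3 i \sqrt{715}}{6704228} \approx -0.0079432 - 1.1965 \cdot 10^{-5} i$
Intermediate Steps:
$u{\left(f,a \right)} = -3 + \sqrt{a + a f}$ ($u{\left(f,a \right)} = -3 + \sqrt{a + f a} = -3 + \sqrt{a + a f}$)
$t = -17751 + i \sqrt{715}$ ($t = \left(-141 + \left(\left(7342 - \left(3 - \sqrt{- 13 \left(1 + 54\right)}\right)\right) + 965\right)\right) - 25914 = \left(-141 + \left(\left(7342 - \left(3 - \sqrt{\left(-13\right) 55}\right)\right) + 965\right)\right) - 25914 = \left(-141 + \left(\left(7342 - \left(3 - \sqrt{-715}\right)\right) + 965\right)\right) - 25914 = \left(-141 + \left(\left(7342 - \left(3 - i \sqrt{715}\right)\right) + 965\right)\right) - 25914 = \left(-141 + \left(\left(7339 + i \sqrt{715}\right) + 965\right)\right) - 25914 = \left(-141 + \left(8304 + i \sqrt{715}\right)\right) - 25914 = \left(8163 + i \sqrt{715}\right) - 25914 = -17751 + i \sqrt{715} \approx -17751.0 + 26.739 i$)
$\frac{P{\left(141,-223 \right)}}{t} = \frac{141}{-17751 + i \sqrt{715}}$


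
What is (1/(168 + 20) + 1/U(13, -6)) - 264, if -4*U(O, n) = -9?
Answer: -445927/1692 ≈ -263.55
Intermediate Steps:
U(O, n) = 9/4 (U(O, n) = -¼*(-9) = 9/4)
(1/(168 + 20) + 1/U(13, -6)) - 264 = (1/(168 + 20) + 1/(9/4)) - 264 = (1/188 + 4/9) - 264 = 761/1692 - 264 = -445927/1692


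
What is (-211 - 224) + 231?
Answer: -204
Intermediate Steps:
(-211 - 224) + 231 = -435 + 231 = -204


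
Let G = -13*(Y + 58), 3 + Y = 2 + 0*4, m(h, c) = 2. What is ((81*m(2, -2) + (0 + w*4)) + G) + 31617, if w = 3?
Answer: 31050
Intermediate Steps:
Y = -1 (Y = -3 + (2 + 0*4) = -3 + (2 + 0) = -3 + 2 = -1)
G = -741 (G = -13*(-1 + 58) = -13*57 = -741)
((81*m(2, -2) + (0 + w*4)) + G) + 31617 = ((81*2 + (0 + 3*4)) - 741) + 31617 = ((162 + (0 + 12)) - 741) + 31617 = ((162 + 12) - 741) + 31617 = (174 - 741) + 31617 = -567 + 31617 = 31050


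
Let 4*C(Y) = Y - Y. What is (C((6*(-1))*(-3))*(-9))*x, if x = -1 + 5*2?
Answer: 0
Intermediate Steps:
x = 9 (x = -1 + 10 = 9)
C(Y) = 0 (C(Y) = (Y - Y)/4 = (1/4)*0 = 0)
(C((6*(-1))*(-3))*(-9))*x = (0*(-9))*9 = 0*9 = 0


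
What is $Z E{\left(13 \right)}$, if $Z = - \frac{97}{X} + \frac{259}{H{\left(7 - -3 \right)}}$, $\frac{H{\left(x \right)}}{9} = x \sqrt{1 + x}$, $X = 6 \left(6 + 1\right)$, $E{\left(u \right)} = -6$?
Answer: $\frac{97}{7} - \frac{259 \sqrt{11}}{165} \approx 8.651$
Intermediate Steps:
$X = 42$ ($X = 6 \cdot 7 = 42$)
$H{\left(x \right)} = 9 x \sqrt{1 + x}$
$Z = - \frac{97}{42} + \frac{259 \sqrt{11}}{990}$ ($Z = - \frac{97}{42} + \frac{259}{9 \left(7 - -3\right) \sqrt{1 + \left(7 - -3\right)}} = \left(-97\right) \frac{1}{42} + \frac{259}{9 \left(7 + 3\right) \sqrt{1 + \left(7 + 3\right)}} = - \frac{97}{42} + \frac{259}{9 \cdot 10 \sqrt{1 + 10}} = - \frac{97}{42} + \frac{259}{9 \cdot 10 \sqrt{11}} = - \frac{97}{42} + \frac{259}{90 \sqrt{11}} = - \frac{97}{42} + 259 \frac{\sqrt{11}}{990} = - \frac{97}{42} + \frac{259 \sqrt{11}}{990} \approx -1.4418$)
$Z E{\left(13 \right)} = \left(- \frac{97}{42} + \frac{259 \sqrt{11}}{990}\right) \left(-6\right) = \frac{97}{7} - \frac{259 \sqrt{11}}{165}$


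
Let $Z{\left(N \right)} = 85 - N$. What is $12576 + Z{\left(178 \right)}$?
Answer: $12483$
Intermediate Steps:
$12576 + Z{\left(178 \right)} = 12576 + \left(85 - 178\right) = 12576 - 93 = 12483$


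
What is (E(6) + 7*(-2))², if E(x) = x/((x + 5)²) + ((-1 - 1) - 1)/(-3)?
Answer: 2455489/14641 ≈ 167.71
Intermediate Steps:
E(x) = 1 + x/(5 + x)² (E(x) = x/((5 + x)²) + (-2 - 1)*(-⅓) = x/(5 + x)² - 3*(-⅓) = x/(5 + x)² + 1 = 1 + x/(5 + x)²)
(E(6) + 7*(-2))² = ((1 + 6/(5 + 6)²) + 7*(-2))² = ((1 + 6/11²) - 14)² = ((1 + 6*(1/121)) - 14)² = ((1 + 6/121) - 14)² = (127/121 - 14)² = (-1567/121)² = 2455489/14641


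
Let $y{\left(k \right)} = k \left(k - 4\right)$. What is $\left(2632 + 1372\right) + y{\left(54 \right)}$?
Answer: $6704$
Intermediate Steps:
$y{\left(k \right)} = k \left(-4 + k\right)$
$\left(2632 + 1372\right) + y{\left(54 \right)} = \left(2632 + 1372\right) + 54 \left(-4 + 54\right) = 4004 + 54 \cdot 50 = 4004 + 2700 = 6704$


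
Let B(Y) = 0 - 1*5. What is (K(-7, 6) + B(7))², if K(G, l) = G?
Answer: 144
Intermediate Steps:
B(Y) = -5 (B(Y) = 0 - 5 = -5)
(K(-7, 6) + B(7))² = (-7 - 5)² = (-12)² = 144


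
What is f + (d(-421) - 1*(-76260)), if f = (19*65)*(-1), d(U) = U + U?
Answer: 74183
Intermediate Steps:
d(U) = 2*U
f = -1235 (f = 1235*(-1) = -1235)
f + (d(-421) - 1*(-76260)) = -1235 + (2*(-421) - 1*(-76260)) = -1235 + (-842 + 76260) = -1235 + 75418 = 74183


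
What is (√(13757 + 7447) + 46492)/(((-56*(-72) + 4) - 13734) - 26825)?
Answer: -46492/36523 - 6*√589/36523 ≈ -1.2769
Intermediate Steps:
(√(13757 + 7447) + 46492)/(((-56*(-72) + 4) - 13734) - 26825) = (√21204 + 46492)/(((4032 + 4) - 13734) - 26825) = (6*√589 + 46492)/((4036 - 13734) - 26825) = (46492 + 6*√589)/(-9698 - 26825) = (46492 + 6*√589)/(-36523) = (46492 + 6*√589)*(-1/36523) = -46492/36523 - 6*√589/36523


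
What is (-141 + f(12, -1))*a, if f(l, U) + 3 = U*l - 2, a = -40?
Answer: 6320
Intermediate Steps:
f(l, U) = -5 + U*l (f(l, U) = -3 + (U*l - 2) = -3 + (-2 + U*l) = -5 + U*l)
(-141 + f(12, -1))*a = (-141 + (-5 - 1*12))*(-40) = (-141 + (-5 - 12))*(-40) = (-141 - 17)*(-40) = -158*(-40) = 6320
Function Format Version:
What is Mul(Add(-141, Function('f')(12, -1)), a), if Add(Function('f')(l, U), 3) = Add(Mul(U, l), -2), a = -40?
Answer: 6320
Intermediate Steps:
Function('f')(l, U) = Add(-5, Mul(U, l)) (Function('f')(l, U) = Add(-3, Add(Mul(U, l), -2)) = Add(-3, Add(-2, Mul(U, l))) = Add(-5, Mul(U, l)))
Mul(Add(-141, Function('f')(12, -1)), a) = Mul(Add(-141, Add(-5, Mul(-1, 12))), -40) = Mul(Add(-141, Add(-5, -12)), -40) = Mul(Add(-141, -17), -40) = Mul(-158, -40) = 6320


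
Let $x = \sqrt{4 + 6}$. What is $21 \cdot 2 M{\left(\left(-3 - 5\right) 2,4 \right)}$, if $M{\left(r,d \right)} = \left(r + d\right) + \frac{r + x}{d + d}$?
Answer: $-588 + \frac{21 \sqrt{10}}{4} \approx -571.4$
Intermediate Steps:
$x = \sqrt{10} \approx 3.1623$
$M{\left(r,d \right)} = d + r + \frac{r + \sqrt{10}}{2 d}$ ($M{\left(r,d \right)} = \left(r + d\right) + \frac{r + \sqrt{10}}{d + d} = \left(d + r\right) + \frac{r + \sqrt{10}}{2 d} = d + r + \frac{r + \sqrt{10}}{2 d}$)
$21 \cdot 2 M{\left(\left(-3 - 5\right) 2,4 \right)} = 21 \cdot 2 \frac{\left(-3 - 5\right) 2 + \sqrt{10} + 2 \cdot 4 \left(4 + \left(-3 - 5\right) 2\right)}{2 \cdot 4} = 42 \cdot \frac{1}{2} \cdot \frac{1}{4} \left(\left(-8\right) 2 + \sqrt{10} + 2 \cdot 4 \left(4 - 16\right)\right) = 42 \cdot \frac{1}{2} \cdot \frac{1}{4} \left(-16 + \sqrt{10} + 2 \cdot 4 \left(4 - 16\right)\right) = 42 \cdot \frac{1}{2} \cdot \frac{1}{4} \left(-16 + \sqrt{10} + 2 \cdot 4 \left(-12\right)\right) = 42 \cdot \frac{1}{2} \cdot \frac{1}{4} \left(-16 + \sqrt{10} - 96\right) = 42 \cdot \frac{1}{2} \cdot \frac{1}{4} \left(-112 + \sqrt{10}\right) = 42 \left(-14 + \frac{\sqrt{10}}{8}\right) = -588 + \frac{21 \sqrt{10}}{4}$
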